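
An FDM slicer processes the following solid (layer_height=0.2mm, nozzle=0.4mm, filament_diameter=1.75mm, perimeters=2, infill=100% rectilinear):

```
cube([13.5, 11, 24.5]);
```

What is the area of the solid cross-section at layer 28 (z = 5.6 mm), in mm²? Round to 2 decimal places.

148.50 mm²

At z = 5.6 mm: the cube (footprint 13.5×11) is included at this height (area 148.50 mm²). Overall, the cross-section is a single solid region. Net area = 148.50 mm².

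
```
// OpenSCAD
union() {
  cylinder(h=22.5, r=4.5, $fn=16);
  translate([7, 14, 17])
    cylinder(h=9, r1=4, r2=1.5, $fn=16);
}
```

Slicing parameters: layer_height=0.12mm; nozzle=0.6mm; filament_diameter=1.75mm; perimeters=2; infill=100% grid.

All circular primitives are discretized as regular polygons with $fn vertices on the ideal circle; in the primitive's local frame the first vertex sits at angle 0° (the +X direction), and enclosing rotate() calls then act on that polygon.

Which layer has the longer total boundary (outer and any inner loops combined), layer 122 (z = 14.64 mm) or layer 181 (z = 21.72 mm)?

layer 181 (z = 21.72 mm)

Layer 122 (z = 14.64): the cylinder: section is a regular 16-gon, circumradius r=4.5 (perimeter = 2·16·4.500·sin(180°/16) = 28.09 mm); the cone at (7, 14) is absent (z outside [17, 26]); Taking the union: only the r=4.5 cylinder is present, so the union is just that shape — boundary = 28.09 mm. So its perimeter = 28.09 mm. Layer 181 (z = 21.72): the cylinder: section is a regular 16-gon, circumradius r=4.5 (perimeter = 2·16·4.500·sin(180°/16) = 28.09 mm); the cone at (7, 14): at t=0.524 of its height the radius interpolates to r₁+(r₂−r₁)t = 2.689, giving a regular 16-gon of that circumradius (perimeter = 2·16·2.689·sin(180°/16) = 16.79 mm); Merging all regions: the 2 present regions are separate (no shared area or edge), so areas and boundary lengths simply add and each stays a separate island — boundary = 44.88 mm. So its perimeter = 44.88 mm. Layer 181 is larger (44.88 vs 28.09 mm).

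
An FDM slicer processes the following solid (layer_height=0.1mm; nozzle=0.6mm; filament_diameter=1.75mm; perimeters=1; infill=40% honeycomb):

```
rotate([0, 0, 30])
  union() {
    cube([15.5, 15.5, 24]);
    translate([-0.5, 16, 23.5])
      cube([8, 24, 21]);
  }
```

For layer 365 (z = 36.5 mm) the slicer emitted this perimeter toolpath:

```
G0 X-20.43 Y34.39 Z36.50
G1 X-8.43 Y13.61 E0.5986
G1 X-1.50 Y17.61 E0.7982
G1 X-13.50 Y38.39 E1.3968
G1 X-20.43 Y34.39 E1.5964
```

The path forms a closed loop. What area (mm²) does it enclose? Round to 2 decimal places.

Apply the shoelace formula to the sequence of (X, Y) vertices; enclosed area = 192.01 mm².

192.01 mm²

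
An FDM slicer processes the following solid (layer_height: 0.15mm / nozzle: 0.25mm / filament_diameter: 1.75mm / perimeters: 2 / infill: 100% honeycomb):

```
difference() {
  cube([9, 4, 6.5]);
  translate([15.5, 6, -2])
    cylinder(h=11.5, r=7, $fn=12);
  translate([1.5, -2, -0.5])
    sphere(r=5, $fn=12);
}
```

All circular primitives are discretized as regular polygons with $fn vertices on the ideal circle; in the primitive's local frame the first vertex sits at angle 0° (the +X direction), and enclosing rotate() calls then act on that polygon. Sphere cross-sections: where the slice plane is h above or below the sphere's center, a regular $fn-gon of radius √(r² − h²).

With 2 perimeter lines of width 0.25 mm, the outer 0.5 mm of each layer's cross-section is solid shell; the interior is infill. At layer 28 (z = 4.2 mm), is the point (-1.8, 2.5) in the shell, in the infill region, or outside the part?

At z = 4.2 mm: the 9×4 cube contributes its full rectangle; the r=7 cylinder at (15.5, 6) contributes a regular 12-gon of circumradius 7; the sphere at (1.5, -2): section is a regular 12-gon, circumradius = √(r²−h²) = √(5²−4.7²) = 1.706; Taking the first minus the rest: starting from the 9×4 cube, the r=7 cylinder at (15.5, 6) misses the remaining region (no effect); the r=5 sphere at (1.5, -2) misses the remaining region (no effect) — 1 connected region. Overall, the cross-section is a single solid region. The nearest boundary edge runs (0.00, 0.00)→(0.00, 4.00); distance from the point to it = 1.80 mm. The point is not inside any of the regions above, so it lies outside the cross-section (1.80 mm from the nearest boundary).

outside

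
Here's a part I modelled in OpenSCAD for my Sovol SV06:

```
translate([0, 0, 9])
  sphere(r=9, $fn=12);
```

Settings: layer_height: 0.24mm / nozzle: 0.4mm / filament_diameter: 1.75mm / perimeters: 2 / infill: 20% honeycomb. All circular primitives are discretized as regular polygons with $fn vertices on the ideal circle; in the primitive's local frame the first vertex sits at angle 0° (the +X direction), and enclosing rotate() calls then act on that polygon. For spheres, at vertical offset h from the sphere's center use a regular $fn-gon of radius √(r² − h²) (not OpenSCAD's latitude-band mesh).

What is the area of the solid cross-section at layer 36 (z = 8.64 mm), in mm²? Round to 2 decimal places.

242.61 mm²

At z = 8.64 mm: the r=9 sphere contributes a regular 12-gon of circumradius √(9²−0.36²) = 8.993 (area = (12/2)·8.993²·sin(360°/12) = 242.61 mm²). Overall, the cross-section is a single solid region. Net area = 242.61 mm².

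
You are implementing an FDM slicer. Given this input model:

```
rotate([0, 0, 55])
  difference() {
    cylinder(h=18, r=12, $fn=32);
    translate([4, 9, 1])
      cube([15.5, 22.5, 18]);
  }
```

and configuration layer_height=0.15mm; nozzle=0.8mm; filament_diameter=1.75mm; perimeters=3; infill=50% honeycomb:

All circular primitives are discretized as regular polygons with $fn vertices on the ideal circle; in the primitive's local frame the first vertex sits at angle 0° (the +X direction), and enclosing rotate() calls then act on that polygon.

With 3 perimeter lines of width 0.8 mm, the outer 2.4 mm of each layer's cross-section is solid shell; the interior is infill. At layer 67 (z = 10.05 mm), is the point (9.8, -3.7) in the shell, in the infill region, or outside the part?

At z = 10.05 mm: the r=12 cylinder contributes a regular 32-gon of circumradius 12; the 15.5×22.5 cube at (4, 9) contributes its full rectangle; Subtracting the remaining from the first: starting from the r=12 cylinder, the 15.5×22.5 cube at (4, 9) partially overlaps it — only the 5.05 mm² overlap (of its 348.75 mm²) is removed, clipping the outline — 1 connected region; (rotated 55° about Z; rotation is an isometry so areas/perimeters/island counts are preserved). Overall, the cross-section is a single solid region. Undo the 55° rotation: the query point maps to (2.590, -10.150) in the un-rotated model frame. The nearest boundary edge runs (4.59, -11.09)→(2.34, -11.77); distance from the point to it = 1.48 mm. The point is inside the cross-section, 1.48 mm from the nearest boundary — within the 2.4 mm shell band (3 × 0.8).

shell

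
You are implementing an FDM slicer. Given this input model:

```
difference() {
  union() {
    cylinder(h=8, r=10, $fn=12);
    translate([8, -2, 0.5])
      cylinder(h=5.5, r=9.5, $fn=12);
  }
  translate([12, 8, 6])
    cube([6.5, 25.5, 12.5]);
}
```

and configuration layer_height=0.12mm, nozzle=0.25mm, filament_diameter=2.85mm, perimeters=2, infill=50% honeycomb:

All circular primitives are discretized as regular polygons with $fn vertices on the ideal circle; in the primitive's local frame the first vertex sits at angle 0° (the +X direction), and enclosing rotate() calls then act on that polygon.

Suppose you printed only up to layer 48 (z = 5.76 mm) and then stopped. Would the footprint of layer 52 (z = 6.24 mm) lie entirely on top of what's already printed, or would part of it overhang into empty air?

entirely on top

Compare the two slices. At z = 5.76: the r=10 cylinder contributes a regular 12-gon of circumradius 10 (area = (12/2)·10.000²·sin(360°/12) = 300.00 mm²); the r=9.5 cylinder at (8, -2) contributes a regular 12-gon of circumradius 9.5 (area = (12/2)·9.500²·sin(360°/12) = 270.75 mm²); Taking the union: the regions partially overlap — summed areas 570.75 mm² minus the doubly-counted overlap 132.75 mm² gives 438.00 mm² — area = 438.00 mm²; the cube at (12, 8) is not intersected at this z (z outside [6, 18.5]); After the difference (first − rest): none of the subtracted shapes is present at this height, so that combined region is unchanged — area = 438.00 mm². At z = 6.24: the cylinder: section is a regular 12-gon, circumradius r=10 (area = (12/2)·10.000²·sin(360°/12) = 300.00 mm²); the cylinder at (8, -2) is absent (z outside [0.5, 6]); Taking the union: only the r=10 cylinder is present, so the union is just that shape — area = 300.00 mm²; the 6.5×25.5 cube at (12, 8) contributes its full rectangle (area 165.75 mm²); Subtracting the remaining from the first: starting from the result so far (300.00 mm²), the 6.5×25.5 cube at (12, 8) misses the remaining region (no effect) — area = 300.00 mm². Checking containment: the cross-section at z = 6.24 is a subset of the cross-section at z = 5.76.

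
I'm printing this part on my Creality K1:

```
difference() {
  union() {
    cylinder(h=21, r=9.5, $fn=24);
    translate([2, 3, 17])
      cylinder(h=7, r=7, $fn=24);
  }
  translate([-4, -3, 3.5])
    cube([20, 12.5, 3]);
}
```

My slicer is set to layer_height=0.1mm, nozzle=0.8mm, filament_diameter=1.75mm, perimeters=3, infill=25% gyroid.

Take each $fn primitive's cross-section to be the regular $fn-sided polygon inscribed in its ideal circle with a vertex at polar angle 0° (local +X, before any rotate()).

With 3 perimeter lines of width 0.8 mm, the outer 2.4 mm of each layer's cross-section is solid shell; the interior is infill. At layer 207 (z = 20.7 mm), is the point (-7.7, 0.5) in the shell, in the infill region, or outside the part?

shell

At z = 20.7 mm: the r=9.5 cylinder gives a regular 24-gon of circumradius 9.5 (constant along its height); the r=7 cylinder at (2, 3) gives a regular 24-gon of circumradius 7 (constant along its height); Combining (union): the regions partially overlap (shared area 142.55 mm²), so overlapping operands fuse into one piece — 1 connected region; the cube at (-4, -3) is not intersected at this z (z outside [3.5, 6.5]); Subtracting the remaining from the first: none of the subtracted shapes is present at this height, so the result so far is unchanged — 1 connected region. Overall, the cross-section is a single solid region. The nearest boundary edge runs (-9.50, 0.00)→(-9.18, 2.46); distance from the point to it = 1.72 mm. The point is inside the cross-section, 1.72 mm from the nearest boundary — within the 2.4 mm shell band (3 × 0.8).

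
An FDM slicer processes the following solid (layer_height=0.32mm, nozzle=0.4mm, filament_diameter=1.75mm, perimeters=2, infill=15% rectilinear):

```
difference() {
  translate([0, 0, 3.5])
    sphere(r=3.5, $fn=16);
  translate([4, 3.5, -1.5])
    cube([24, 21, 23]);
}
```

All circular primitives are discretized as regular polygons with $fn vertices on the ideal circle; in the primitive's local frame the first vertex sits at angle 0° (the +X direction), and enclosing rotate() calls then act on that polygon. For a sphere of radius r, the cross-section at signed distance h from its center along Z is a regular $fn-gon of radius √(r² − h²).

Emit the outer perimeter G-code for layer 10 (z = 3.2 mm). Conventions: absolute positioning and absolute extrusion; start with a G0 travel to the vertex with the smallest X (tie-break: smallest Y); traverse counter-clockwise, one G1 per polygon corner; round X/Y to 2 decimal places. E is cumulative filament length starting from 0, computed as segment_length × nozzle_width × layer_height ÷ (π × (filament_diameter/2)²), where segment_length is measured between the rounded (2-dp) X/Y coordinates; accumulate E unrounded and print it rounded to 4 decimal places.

At z = 3.2 mm: the sphere: section is a regular 16-gon, circumradius = √(r²−h²) = √(3.5²−0.3²) = 3.487; the cube at (4, 3.5) (footprint 24×21) is included at this height; Taking the first minus the rest: starting from the r=3.5 sphere, the 24×21 cube at (4, 3.5) misses the remaining region (no effect) — 1 connected region. The outline is a single polygon with 16 vertices. Extrusion per mm of travel: 0.4 × 0.32 / (π × 0.875²) = 0.053216. Accumulating E over each segment gives final E = 1.1587.

G0 X-3.49 Y0.00 Z3.20
G1 X-3.22 Y-1.33 E0.0722
G1 X-2.47 Y-2.47 E0.1448
G1 X-1.33 Y-3.22 E0.2175
G1 X0.00 Y-3.49 E0.2897
G1 X1.33 Y-3.22 E0.3619
G1 X2.47 Y-2.47 E0.4345
G1 X3.22 Y-1.33 E0.5071
G1 X3.49 Y0.00 E0.5794
G1 X3.22 Y1.33 E0.6516
G1 X2.47 Y2.47 E0.7242
G1 X1.33 Y3.22 E0.7968
G1 X0.00 Y3.49 E0.8690
G1 X-1.33 Y3.22 E0.9413
G1 X-2.47 Y2.47 E1.0139
G1 X-3.22 Y1.33 E1.0865
G1 X-3.49 Y0.00 E1.1587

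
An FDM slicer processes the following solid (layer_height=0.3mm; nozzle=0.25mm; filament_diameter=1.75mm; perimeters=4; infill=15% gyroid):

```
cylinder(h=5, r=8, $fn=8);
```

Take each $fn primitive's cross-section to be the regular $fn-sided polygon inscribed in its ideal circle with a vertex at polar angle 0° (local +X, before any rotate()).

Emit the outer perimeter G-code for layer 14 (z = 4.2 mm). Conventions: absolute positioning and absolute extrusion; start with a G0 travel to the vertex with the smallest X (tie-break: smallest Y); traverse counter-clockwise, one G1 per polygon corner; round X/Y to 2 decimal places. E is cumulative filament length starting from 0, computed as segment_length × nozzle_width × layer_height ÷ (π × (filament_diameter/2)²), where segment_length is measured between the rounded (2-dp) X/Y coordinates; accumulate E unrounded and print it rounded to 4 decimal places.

G0 X-8.00 Y0.00 Z4.20
G1 X-5.66 Y-5.66 E0.1910
G1 X0.00 Y-8.00 E0.3819
G1 X5.66 Y-5.66 E0.5729
G1 X8.00 Y0.00 E0.7639
G1 X5.66 Y5.66 E0.9549
G1 X0.00 Y8.00 E1.1458
G1 X-5.66 Y5.66 E1.3368
G1 X-8.00 Y0.00 E1.5278

At z = 4.2 mm: the cylinder: section is a regular 8-gon, circumradius r=8. The outline is a single polygon with 8 vertices. Extrusion per mm of travel: 0.25 × 0.3 / (π × 0.875²) = 0.031181. Accumulating E over each segment gives final E = 1.5278.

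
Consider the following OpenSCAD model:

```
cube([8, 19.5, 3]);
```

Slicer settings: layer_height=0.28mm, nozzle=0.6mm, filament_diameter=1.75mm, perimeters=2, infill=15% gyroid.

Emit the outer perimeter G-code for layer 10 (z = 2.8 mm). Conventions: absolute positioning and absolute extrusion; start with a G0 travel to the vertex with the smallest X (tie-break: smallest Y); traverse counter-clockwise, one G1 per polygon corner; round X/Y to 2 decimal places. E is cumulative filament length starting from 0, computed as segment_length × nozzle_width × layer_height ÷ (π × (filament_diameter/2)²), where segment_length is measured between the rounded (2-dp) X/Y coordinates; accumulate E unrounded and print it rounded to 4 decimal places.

G0 X0.00 Y0.00 Z2.80
G1 X8.00 Y0.00 E0.5588
G1 X8.00 Y19.50 E1.9208
G1 X0.00 Y19.50 E2.4795
G1 X0.00 Y0.00 E3.8415

At z = 2.8 mm: the cube is present — its section is the full 8×19.5 rectangle. The outline is a single polygon with 4 vertices. Extrusion per mm of travel: 0.6 × 0.28 / (π × 0.875²) = 0.069846. Accumulating E over each segment gives final E = 3.8415.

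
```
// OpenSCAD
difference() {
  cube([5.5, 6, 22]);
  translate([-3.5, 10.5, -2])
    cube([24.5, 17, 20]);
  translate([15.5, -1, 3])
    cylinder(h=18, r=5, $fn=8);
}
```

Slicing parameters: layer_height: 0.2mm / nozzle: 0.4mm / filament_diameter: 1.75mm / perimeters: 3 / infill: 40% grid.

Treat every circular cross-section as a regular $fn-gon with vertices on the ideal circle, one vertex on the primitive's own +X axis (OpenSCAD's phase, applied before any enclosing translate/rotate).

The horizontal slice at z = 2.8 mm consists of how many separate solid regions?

1

At z = 2.8 mm: the 5.5×6 cube contributes its full rectangle; the cube at (-3.5, 10.5) is present — its section is the full 24.5×17 rectangle; the cylinder at (15.5, -1) does not reach this height (z outside [3, 21]); Subtracting the remaining from the first: starting from the 5.5×6 cube, the 24.5×17 cube at (-3.5, 10.5) misses the remaining region (no effect) — 1 connected region. The result has 1 disconnected region.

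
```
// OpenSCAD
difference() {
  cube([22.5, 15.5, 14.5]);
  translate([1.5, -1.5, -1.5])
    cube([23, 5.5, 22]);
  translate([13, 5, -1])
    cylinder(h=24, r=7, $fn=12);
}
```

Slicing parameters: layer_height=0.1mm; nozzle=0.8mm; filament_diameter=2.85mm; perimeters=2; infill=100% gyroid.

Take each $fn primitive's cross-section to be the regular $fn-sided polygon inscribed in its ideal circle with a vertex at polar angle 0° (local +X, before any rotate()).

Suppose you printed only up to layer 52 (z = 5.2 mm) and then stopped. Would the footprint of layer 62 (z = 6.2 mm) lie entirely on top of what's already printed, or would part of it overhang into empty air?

entirely on top

Compare the two slices. At z = 5.2: the cube (footprint 22.5×15.5) is included at this height (area 348.75 mm²); the cube at (1.5, -1.5) is present — its section is the full 23×5.5 rectangle (area 126.50 mm²); the r=7 cylinder at (13, 5) contributes a regular 12-gon of circumradius 7 (area = (12/2)·7.000²·sin(360°/12) = 147.00 mm²); Taking the first minus the rest: starting from the 22.5×15.5 cube (348.75 mm²), the 23×5.5 cube at (1.5, -1.5) partially overlaps it — only the 84.00 mm² overlap (of its 126.50 mm²) is removed, clipping the outline; the r=7 cylinder at (13, 5) partially overlaps it — only the 87.23 mm² overlap (of its 147.00 mm²) is removed, clipping the outline — area = 177.52 mm². At z = 6.2: the cube is present — its section is the full 22.5×15.5 rectangle (area 348.75 mm²); the cube at (1.5, -1.5) is present — its section is the full 23×5.5 rectangle (area 126.50 mm²); the r=7 cylinder at (13, 5) gives a regular 12-gon of circumradius 7 (constant along its height) (area = (12/2)·7.000²·sin(360°/12) = 147.00 mm²); After the difference (first − rest): starting from the 22.5×15.5 cube (348.75 mm²), the 23×5.5 cube at (1.5, -1.5) partially overlaps it — only the 84.00 mm² overlap (of its 126.50 mm²) is removed, clipping the outline; the r=7 cylinder at (13, 5) partially overlaps it — only the 87.23 mm² overlap (of its 147.00 mm²) is removed, clipping the outline — area = 177.52 mm². Checking containment: the cross-section at z = 6.2 is a subset of the cross-section at z = 5.2.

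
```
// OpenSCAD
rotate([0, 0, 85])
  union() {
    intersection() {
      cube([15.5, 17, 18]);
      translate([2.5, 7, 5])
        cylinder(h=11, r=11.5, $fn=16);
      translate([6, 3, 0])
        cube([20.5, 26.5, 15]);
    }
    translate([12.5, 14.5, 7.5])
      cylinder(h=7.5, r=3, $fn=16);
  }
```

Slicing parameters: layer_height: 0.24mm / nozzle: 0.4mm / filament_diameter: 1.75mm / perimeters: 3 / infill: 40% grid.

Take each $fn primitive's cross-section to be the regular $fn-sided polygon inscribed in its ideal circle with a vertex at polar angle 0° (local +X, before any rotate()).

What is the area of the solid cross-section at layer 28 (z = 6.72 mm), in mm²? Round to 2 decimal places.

At z = 6.72 mm: the cube (footprint 15.5×17) is included at this height (area 263.50 mm²); the cylinder at (2.5, 7): section is a regular 16-gon, circumradius r=11.5 (area = (16/2)·11.500²·sin(360°/16) = 404.88 mm²); the cube at (6, 3) is present — its section is the full 20.5×26.5 rectangle (area 543.25 mm²); Keeping only the common overlap: the r=11.5 cylinder at (2.5, 7) partially overlaps the 15.5×17 cube; clipping to the common part keeps 212.79 mm²; the 20.5×26.5 cube at (6, 3) partially overlaps the running intersection; clipping to the common part keeps 91.66 mm² — area = 91.66 mm²; the cylinder at (12.5, 14.5) is absent (z outside [7.5, 15]); Merging all regions: only that combined region is present, so the union is just that shape — area = 91.66 mm²; (rotated 85° about Z; rotation is an isometry so areas/perimeters/island counts are preserved). Overall, the cross-section is a single solid region. Net area = 91.66 mm².

91.66 mm²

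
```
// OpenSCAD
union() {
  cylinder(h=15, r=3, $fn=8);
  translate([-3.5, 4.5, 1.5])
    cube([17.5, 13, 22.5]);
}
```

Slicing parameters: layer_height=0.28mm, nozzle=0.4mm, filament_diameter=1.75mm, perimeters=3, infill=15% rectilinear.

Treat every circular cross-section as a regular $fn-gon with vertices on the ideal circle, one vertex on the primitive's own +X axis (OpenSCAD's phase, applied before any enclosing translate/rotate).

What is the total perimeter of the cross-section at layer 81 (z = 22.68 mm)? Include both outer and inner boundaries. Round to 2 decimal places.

At z = 22.68 mm: the cylinder does not reach this height (z outside [0, 15]); the 17.5×13 cube at (-3.5, 4.5) contributes its full rectangle (perimeter 61.00 mm); Merging all regions: only the 17.5×13 cube at (-3.5, 4.5) is present, so the union is just that shape — boundary = 61.00 mm. Overall, the cross-section is a single solid region. Total boundary length (outer) = 61.00 mm.

61.00 mm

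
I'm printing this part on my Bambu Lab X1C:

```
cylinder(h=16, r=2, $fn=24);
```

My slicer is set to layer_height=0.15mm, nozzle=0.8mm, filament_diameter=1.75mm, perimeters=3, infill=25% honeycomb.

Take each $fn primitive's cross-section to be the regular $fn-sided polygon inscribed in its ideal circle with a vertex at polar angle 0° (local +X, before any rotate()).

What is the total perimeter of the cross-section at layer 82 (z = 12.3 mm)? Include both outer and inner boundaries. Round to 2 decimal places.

At z = 12.3 mm: the r=2 cylinder contributes a regular 24-gon of circumradius 2 (perimeter = 2·24·2.000·sin(180°/24) = 12.53 mm). Overall, the cross-section is a single solid region. Total boundary length (outer) = 12.53 mm.

12.53 mm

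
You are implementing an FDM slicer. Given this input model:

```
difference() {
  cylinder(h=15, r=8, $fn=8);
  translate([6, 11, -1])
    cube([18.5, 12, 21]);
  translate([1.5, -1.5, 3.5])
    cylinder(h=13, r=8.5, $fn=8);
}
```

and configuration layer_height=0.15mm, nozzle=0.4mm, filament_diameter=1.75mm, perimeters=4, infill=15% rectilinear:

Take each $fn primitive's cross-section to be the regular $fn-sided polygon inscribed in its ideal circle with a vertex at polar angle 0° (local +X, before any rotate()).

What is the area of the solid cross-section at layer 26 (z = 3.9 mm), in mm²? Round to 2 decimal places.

At z = 3.9 mm: the r=8 cylinder gives a regular 8-gon of circumradius 8 (constant along its height) (area = (8/2)·8.000²·sin(360°/8) = 181.02 mm²); the 18.5×12 cube at (6, 11) contributes its full rectangle (area 222.00 mm²); the r=8.5 cylinder at (1.5, -1.5) gives a regular 8-gon of circumradius 8.5 (constant along its height) (area = (8/2)·8.500²·sin(360°/8) = 204.35 mm²); Taking the first minus the rest: starting from the r=8 cylinder (181.02 mm²), the 18.5×12 cube at (6, 11) misses the remaining region (no effect); the r=8.5 cylinder at (1.5, -1.5) partially overlaps it — only the 158.32 mm² overlap (of its 204.35 mm²) is removed, clipping the outline — area = 22.70 mm². Overall, the cross-section is a single solid region. Net area = 22.70 mm².

22.70 mm²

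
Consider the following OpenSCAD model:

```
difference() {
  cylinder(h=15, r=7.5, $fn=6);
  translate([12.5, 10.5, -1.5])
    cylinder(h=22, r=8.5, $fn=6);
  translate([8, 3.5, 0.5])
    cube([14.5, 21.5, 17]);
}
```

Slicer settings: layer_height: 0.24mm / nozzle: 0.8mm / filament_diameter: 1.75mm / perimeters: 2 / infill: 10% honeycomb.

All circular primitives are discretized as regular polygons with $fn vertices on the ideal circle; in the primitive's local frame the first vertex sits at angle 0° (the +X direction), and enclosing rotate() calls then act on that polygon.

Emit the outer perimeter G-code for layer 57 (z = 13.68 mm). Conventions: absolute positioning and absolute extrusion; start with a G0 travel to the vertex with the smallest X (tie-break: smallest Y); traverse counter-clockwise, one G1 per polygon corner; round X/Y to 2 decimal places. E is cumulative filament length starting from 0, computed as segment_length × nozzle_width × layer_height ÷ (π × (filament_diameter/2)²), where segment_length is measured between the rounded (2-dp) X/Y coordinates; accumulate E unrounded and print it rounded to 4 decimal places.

G0 X-7.50 Y0.00 Z13.68
G1 X-3.75 Y-6.50 E0.5990
G1 X3.75 Y-6.50 E1.1977
G1 X7.50 Y0.00 E1.7967
G1 X3.75 Y6.50 E2.3957
G1 X-3.75 Y6.50 E2.9944
G1 X-7.50 Y0.00 E3.5934

At z = 13.68 mm: the r=7.5 cylinder contributes a regular 6-gon of circumradius 7.5; the r=8.5 cylinder at (12.5, 10.5) contributes a regular 6-gon of circumradius 8.5; the 14.5×21.5 cube at (8, 3.5) contributes its full rectangle; Taking the first minus the rest: starting from the r=7.5 cylinder, the r=8.5 cylinder at (12.5, 10.5) misses the remaining region (no effect); the 14.5×21.5 cube at (8, 3.5) misses the remaining region (no effect) — 1 connected region. The outline is a single polygon with 6 vertices. Extrusion per mm of travel: 0.8 × 0.24 / (π × 0.875²) = 0.079824. Accumulating E over each segment gives final E = 3.5934.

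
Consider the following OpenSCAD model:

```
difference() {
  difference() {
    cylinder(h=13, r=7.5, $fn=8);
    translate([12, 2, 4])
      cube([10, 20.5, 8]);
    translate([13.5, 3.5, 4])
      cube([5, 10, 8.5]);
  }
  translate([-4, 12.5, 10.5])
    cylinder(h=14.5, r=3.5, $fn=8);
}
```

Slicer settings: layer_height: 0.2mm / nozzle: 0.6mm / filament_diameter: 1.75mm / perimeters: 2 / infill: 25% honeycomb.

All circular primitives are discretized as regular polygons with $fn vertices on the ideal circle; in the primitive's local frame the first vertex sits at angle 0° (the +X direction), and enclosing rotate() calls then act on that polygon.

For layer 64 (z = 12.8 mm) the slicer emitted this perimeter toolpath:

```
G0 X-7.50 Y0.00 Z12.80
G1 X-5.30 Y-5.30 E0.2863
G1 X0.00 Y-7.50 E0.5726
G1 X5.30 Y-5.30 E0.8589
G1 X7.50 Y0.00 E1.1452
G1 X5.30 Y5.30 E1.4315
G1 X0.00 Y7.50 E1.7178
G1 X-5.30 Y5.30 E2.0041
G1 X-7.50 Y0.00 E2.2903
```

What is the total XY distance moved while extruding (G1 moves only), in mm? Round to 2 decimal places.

45.91 mm

Sum the Euclidean lengths of each G1 segment: total = 45.91 mm.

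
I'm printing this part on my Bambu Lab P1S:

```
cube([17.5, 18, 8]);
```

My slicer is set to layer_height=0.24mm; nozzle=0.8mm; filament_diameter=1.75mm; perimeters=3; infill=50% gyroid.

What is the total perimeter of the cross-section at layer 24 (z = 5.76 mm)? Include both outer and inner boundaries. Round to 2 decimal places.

71.00 mm

At z = 5.76 mm: the 17.5×18 cube contributes its full rectangle (perimeter 71.00 mm). Overall, the cross-section is a single solid region. Total boundary length (outer) = 71.00 mm.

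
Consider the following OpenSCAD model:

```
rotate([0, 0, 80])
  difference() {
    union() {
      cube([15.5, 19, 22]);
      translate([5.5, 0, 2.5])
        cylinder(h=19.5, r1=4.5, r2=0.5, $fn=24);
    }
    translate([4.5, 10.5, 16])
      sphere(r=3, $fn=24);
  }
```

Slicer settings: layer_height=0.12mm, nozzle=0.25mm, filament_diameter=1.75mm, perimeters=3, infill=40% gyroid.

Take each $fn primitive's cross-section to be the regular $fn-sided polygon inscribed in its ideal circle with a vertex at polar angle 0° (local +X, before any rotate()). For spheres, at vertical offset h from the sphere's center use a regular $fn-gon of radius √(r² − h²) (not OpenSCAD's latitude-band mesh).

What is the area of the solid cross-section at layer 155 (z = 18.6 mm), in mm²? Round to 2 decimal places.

At z = 18.6 mm: the 15.5×19 cube contributes its full rectangle (area 294.50 mm²); the cone at (5.5, 0) (r1=4.5→r2=0.5) has section circumradius 1.197 here — a regular 24-gon (area = (24/2)·1.197²·sin(360°/24) = 4.45 mm²); Merging all regions: the regions partially overlap — summed areas 298.95 mm² minus the doubly-counted overlap 2.23 mm² gives 296.73 mm² — area = 296.73 mm²; the r=3 sphere at (4.5, 10.5) slices to a regular 24-gon of circumradius 1.497 (√(r²−h²) with h=2.6 from center) (area = (24/2)·1.497²·sin(360°/24) = 6.96 mm²); Subtracting the remaining from the first: starting from the result so far (296.73 mm²), the r=3 sphere at (4.5, 10.5) lies wholly inside it (removes its full 6.96 mm² and its 9.38 mm outline becomes a hole wall) — area = 289.77 mm²; (rotated 80° about Z; rotation is an isometry so areas/perimeters/island counts are preserved). Overall, the cross-section is one region with 1 hole. Net area = 289.77 mm².

289.77 mm²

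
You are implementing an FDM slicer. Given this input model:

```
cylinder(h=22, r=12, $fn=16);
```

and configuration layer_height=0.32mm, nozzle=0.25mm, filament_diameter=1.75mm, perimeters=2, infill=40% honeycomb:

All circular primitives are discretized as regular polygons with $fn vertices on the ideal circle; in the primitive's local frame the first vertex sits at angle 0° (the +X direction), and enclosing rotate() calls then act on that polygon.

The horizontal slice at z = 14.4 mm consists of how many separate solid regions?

At z = 14.4 mm: the r=12 cylinder contributes a regular 16-gon of circumradius 12. The result has 1 disconnected region.

1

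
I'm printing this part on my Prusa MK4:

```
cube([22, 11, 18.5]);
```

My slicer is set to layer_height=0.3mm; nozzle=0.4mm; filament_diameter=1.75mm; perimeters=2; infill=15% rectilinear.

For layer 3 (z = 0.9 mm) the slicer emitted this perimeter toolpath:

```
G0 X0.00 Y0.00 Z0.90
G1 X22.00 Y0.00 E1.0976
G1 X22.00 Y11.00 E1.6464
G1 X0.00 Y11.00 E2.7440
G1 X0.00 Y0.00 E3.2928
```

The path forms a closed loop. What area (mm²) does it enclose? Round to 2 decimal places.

Apply the shoelace formula to the sequence of (X, Y) vertices; enclosed area = 242.00 mm².

242.00 mm²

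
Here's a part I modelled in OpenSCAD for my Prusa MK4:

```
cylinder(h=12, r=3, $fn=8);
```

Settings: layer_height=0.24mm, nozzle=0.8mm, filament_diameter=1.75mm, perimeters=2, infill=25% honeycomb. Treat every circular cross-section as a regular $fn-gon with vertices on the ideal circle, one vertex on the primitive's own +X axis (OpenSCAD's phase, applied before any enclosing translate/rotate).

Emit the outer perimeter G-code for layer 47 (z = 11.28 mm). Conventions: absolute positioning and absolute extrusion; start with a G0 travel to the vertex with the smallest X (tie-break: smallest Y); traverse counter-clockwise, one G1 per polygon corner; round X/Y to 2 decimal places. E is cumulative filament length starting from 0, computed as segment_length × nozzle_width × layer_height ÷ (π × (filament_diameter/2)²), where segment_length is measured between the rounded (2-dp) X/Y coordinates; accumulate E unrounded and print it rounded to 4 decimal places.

G0 X-3.00 Y0.00 Z11.28
G1 X-2.12 Y-2.12 E0.1832
G1 X0.00 Y-3.00 E0.3665
G1 X2.12 Y-2.12 E0.5497
G1 X3.00 Y0.00 E0.7329
G1 X2.12 Y2.12 E0.9161
G1 X0.00 Y3.00 E1.0994
G1 X-2.12 Y2.12 E1.2826
G1 X-3.00 Y0.00 E1.4658

At z = 11.28 mm: the r=3 cylinder contributes a regular 8-gon of circumradius 3. The outline is a single polygon with 8 vertices. Extrusion per mm of travel: 0.8 × 0.24 / (π × 0.875²) = 0.079824. Accumulating E over each segment gives final E = 1.4658.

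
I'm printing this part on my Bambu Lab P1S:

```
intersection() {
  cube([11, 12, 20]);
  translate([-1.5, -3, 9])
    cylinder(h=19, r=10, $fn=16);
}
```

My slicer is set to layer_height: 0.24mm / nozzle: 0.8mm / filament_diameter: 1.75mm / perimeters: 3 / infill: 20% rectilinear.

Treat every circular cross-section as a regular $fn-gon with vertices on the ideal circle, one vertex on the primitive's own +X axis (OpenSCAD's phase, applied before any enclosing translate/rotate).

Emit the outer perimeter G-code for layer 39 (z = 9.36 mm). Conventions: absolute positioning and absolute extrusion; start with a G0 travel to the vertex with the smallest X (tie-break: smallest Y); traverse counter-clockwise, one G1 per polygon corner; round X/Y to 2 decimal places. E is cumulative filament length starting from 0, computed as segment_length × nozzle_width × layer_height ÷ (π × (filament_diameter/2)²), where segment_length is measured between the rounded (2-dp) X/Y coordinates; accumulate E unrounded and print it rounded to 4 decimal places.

At z = 9.36 mm: the 11×12 cube contributes its full rectangle; the r=10 cylinder at (-1.5, -3) contributes a regular 16-gon of circumradius 10; Taking the intersection: the r=10 cylinder at (-1.5, -3) partially overlaps the 11×12 cube; clipping to the common part keeps 37.16 mm² — 1 connected region. The outline is a single polygon with 6 vertices. Extrusion per mm of travel: 0.8 × 0.24 / (π × 0.875²) = 0.079824. Accumulating E over each segment gives final E = 2.0450.

G0 X0.00 Y0.00 Z9.36
G1 X7.90 Y0.00 E0.6306
G1 X7.74 Y0.83 E0.6981
G1 X5.57 Y4.07 E1.0094
G1 X2.33 Y6.24 E1.3206
G1 X0.00 Y6.70 E1.5102
G1 X0.00 Y0.00 E2.0450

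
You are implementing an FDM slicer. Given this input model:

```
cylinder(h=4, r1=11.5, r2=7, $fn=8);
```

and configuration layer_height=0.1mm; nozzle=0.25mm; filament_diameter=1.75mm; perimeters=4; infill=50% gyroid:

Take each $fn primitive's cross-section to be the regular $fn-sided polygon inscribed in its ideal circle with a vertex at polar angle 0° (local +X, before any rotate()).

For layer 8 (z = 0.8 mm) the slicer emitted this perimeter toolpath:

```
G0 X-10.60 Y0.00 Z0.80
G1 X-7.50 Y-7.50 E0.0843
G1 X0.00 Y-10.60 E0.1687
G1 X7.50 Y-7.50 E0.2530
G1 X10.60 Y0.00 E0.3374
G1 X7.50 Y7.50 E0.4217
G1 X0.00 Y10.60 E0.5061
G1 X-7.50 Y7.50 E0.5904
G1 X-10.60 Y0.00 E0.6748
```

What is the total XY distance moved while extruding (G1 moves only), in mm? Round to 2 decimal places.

Sum the Euclidean lengths of each G1 segment: total = 64.92 mm.

64.92 mm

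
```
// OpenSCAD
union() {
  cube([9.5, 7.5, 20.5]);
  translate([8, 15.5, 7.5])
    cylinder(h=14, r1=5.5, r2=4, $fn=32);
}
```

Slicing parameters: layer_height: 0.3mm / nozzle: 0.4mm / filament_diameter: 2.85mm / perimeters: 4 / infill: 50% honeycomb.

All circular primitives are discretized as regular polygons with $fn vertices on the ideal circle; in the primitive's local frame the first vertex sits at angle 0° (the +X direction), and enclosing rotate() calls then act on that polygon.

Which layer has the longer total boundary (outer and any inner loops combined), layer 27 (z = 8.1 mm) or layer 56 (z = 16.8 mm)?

Layer 27 (z = 8.1): the cube is present — its section is the full 9.5×7.5 rectangle (perimeter 34.00 mm); the cone at (8, 15.5) (r1=5.5→r2=4) has section circumradius 5.436 here — a regular 32-gon (perimeter = 2·32·5.436·sin(180°/32) = 34.10 mm); Merging all regions: the 2 present regions are separate (no shared area or edge), so areas and boundary lengths simply add and each stays a separate island — boundary = 68.10 mm. So its perimeter = 68.10 mm. Layer 56 (z = 16.8): the 9.5×7.5 cube contributes its full rectangle (perimeter 34.00 mm); the cone at (8, 15.5) (r1=5.5→r2=4) has section circumradius 4.504 here — a regular 32-gon (perimeter = 2·32·4.504·sin(180°/32) = 28.25 mm); Merging all regions: the 2 present regions are separate (no shared area or edge), so areas and boundary lengths simply add and each stays a separate island — boundary = 62.25 mm. So its perimeter = 62.25 mm. Layer 27 is larger (68.10 vs 62.25 mm).

layer 27 (z = 8.1 mm)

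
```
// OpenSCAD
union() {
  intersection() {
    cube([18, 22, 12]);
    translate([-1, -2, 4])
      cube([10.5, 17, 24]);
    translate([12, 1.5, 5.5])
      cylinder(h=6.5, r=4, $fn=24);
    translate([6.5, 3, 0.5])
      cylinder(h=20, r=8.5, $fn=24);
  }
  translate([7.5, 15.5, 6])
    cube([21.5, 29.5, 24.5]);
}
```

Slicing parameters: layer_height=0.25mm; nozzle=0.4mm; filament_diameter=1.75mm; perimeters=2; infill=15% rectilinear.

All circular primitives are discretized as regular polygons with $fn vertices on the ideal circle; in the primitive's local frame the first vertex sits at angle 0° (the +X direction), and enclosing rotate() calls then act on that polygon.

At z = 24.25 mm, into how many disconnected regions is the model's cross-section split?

1

At z = 24.25 mm: the cube is absent (z outside [0, 12]); the 10.5×17 cube at (-1, -2) contributes its full rectangle; the cylinder at (12, 1.5) is not intersected at this z (z outside [5.5, 12]); the cylinder at (6.5, 3) is absent (z outside [0.5, 20.5]); Keeping only the common overlap: at least one operand is absent at this height, so nothing remains; the 21.5×29.5 cube at (7.5, 15.5) contributes its full rectangle; Merging all regions: only the 21.5×29.5 cube at (7.5, 15.5) is present, so the union is just that shape — 1 connected region. The result has 1 disconnected region.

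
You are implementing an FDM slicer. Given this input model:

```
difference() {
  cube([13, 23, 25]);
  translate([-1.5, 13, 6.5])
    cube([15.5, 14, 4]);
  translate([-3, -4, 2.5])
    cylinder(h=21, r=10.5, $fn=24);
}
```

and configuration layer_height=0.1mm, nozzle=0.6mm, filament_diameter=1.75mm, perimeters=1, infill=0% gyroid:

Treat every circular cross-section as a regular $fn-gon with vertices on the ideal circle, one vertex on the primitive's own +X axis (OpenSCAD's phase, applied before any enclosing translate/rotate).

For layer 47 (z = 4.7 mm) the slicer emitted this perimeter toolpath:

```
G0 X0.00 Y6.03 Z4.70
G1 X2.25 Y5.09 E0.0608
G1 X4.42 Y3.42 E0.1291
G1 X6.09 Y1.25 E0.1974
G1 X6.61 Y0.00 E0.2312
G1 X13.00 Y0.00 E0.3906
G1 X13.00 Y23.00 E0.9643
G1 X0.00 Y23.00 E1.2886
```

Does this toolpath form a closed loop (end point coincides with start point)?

Start point (G0): (0.00, 6.03). End point (last G1): the path does not return to the start — open.

no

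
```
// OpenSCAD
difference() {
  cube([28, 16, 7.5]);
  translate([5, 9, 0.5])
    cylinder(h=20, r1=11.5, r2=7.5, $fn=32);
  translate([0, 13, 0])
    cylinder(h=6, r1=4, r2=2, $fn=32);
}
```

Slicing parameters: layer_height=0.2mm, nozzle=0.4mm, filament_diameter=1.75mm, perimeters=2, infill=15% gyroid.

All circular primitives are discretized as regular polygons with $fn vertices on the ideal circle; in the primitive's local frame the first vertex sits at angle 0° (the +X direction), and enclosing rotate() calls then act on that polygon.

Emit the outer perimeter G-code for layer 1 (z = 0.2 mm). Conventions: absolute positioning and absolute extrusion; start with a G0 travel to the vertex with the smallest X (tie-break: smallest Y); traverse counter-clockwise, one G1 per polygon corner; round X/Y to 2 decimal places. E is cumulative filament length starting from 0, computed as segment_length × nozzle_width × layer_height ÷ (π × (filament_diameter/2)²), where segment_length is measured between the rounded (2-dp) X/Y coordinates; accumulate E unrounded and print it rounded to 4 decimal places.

G0 X0.00 Y0.00 Z0.20
G1 X28.00 Y0.00 E0.9313
G1 X28.00 Y16.00 E1.4634
G1 X2.51 Y16.00 E2.3112
G1 X2.78 Y15.78 E2.3228
G1 X3.27 Y15.19 E2.3483
G1 X3.63 Y14.51 E2.3739
G1 X3.86 Y13.77 E2.3997
G1 X3.93 Y13.00 E2.4254
G1 X3.86 Y12.23 E2.4511
G1 X3.63 Y11.49 E2.4769
G1 X3.27 Y10.81 E2.5025
G1 X2.78 Y10.22 E2.5280
G1 X2.19 Y9.73 E2.5535
G1 X1.51 Y9.37 E2.5791
G1 X0.77 Y9.14 E2.6049
G1 X0.00 Y9.07 E2.6306
G1 X0.00 Y0.00 E2.9323

At z = 0.2 mm: the cube is present — its section is the full 28×16 rectangle; the cone at (5, 9) is not intersected at this z (z outside [0.5, 20.5]); the cone at (0, 13) contributes a regular 32-gon of circumradius 3.933 (interpolated between r1=4 and r2=2 at t=0.033); After the difference (first − rest): starting from the 28×16 cube, the cone at (0, 13) partially overlaps it — only the 22.56 mm² overlap (of its 48.29 mm²) is removed, clipping the outline — 1 connected region. The outline is a single polygon with 17 vertices. Extrusion per mm of travel: 0.4 × 0.2 / (π × 0.875²) = 0.033260. Accumulating E over each segment gives final E = 2.9323.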